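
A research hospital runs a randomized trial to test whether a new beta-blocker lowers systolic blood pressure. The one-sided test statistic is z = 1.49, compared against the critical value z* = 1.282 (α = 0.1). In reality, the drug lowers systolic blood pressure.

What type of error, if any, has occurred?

The conventional null hypothesis is that the drug has no effect on systolic blood pressure.
Since z = 1.49 > z* = 1.282, H₀ is rejected.
H₀ is false (actually the drug lowers systolic blood pressure).
The decision matches the true state — no error.

No error (correct decision).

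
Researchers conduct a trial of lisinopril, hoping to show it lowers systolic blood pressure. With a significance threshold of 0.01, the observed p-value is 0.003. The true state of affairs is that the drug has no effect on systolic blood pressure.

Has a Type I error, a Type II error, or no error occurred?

The conventional null hypothesis is that the drug has no effect on systolic blood pressure.
Since p = 0.003 < α = 0.01, H₀ is rejected.
H₀ is true (actually the drug has no effect on systolic blood pressure).
Rejecting a true H₀ is a Type I error.

Type I error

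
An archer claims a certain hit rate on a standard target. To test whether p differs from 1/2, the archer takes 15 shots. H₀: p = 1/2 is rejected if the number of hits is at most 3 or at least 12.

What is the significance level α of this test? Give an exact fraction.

9/256

α = P(X ≤ 3 or X ≥ 12 | p = 1/2), X ~ Binomial(15, 1/2).
Each tail has probability (1 + 15 + 105 + 455)/32768; doubling gives α = 1152/32768 = 9/256.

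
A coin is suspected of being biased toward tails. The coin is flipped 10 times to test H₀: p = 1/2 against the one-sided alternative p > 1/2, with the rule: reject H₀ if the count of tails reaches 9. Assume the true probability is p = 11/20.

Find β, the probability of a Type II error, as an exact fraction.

10001847283209/10240000000000

Under the alternative p = 11/20, K ~ Binomial(10, 11/20); β is the probability the test does not reject, P(K < 9).
Adding the binomial probabilities P(K=0)+…+P(K=8) at p = 11/20 gives 10001847283209/10240000000000.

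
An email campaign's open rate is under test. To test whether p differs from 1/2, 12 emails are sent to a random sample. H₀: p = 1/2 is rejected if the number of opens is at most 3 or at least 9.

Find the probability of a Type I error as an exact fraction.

299/2048

α = P(K ≤ 3 or K ≥ 9 | p = 1/2), K ~ Binomial(12, 1/2).
The two tails are symmetric, so α = 2·(1 + 12 + 66 + 220)/2^12 = 598/4096 = 299/2048.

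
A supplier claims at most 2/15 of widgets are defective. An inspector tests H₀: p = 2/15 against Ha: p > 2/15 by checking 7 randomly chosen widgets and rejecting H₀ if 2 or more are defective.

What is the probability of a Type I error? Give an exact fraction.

1501316/6328125

α = P(reject H₀ | H₀ true) = P(K ≥ 2 | p = 2/15), K ~ Binomial(7, 2/15).
Computing the lower-tail complement: 1 − 4826809/6328125 = 1501316/6328125.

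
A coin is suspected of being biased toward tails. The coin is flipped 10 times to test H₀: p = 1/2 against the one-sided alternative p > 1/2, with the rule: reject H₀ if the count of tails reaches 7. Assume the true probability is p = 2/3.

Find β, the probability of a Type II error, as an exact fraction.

Under the alternative p = 2/3, X ~ Binomial(10, 2/3); β is the probability the test does not reject, P(X < 7).
Adding the binomial probabilities P(X=0)+…+P(X=6) at p = 2/3 gives 8675/19683.

8675/19683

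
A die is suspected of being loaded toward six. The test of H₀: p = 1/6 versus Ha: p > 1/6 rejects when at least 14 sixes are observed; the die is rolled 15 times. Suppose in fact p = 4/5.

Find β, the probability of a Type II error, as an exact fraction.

25417304461/30517578125

A Type II error is failing to reject when Ha holds: with p = 4/5, β = P(Y ≤ 13).
Summing C(15,j)·(4/5)^j·(1/5)^{15-j} for j = 0..13 gives 25417304461/30517578125.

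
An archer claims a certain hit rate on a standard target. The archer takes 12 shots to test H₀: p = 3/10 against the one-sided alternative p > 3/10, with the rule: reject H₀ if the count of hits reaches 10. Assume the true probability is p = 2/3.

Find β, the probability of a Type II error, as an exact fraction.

β = P(fail to reject H₀ | Ha true) = P(X ≤ 9 | p = 2/3), X ~ Binomial(12, 2/3).
Equivalently, β = 1 − P(X ≥ 10) = 435185/531441.

435185/531441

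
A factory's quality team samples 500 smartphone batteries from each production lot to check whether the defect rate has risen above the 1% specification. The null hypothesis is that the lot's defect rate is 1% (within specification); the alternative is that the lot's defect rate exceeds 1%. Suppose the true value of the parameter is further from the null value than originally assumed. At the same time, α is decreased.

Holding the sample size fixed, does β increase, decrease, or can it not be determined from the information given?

Cannot be determined from the information given.

The first change alone would make β decrease; the second alone would make β increase. Which effect dominates depends on the magnitudes, which are not given.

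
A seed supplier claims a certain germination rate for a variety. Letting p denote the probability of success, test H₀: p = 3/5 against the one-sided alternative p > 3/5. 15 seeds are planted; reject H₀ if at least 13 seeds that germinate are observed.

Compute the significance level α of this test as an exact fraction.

827453637/30517578125

α = P(reject H₀ | H₀ true) = P(Y ≥ 13 | p = 3/5), with Y ~ Binomial(15, 3/5).
Summing C(15,j)(3/5)^j(2/5)^{15−j} for j = 13,…,15 gives 827453637/30517578125.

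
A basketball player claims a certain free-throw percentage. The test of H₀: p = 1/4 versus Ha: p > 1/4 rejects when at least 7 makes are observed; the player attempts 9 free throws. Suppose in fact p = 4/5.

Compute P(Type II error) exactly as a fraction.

511333/1953125

Under the alternative p = 4/5, Y ~ Binomial(9, 4/5); β is the probability the test does not reject, P(Y < 7).
Adding the binomial probabilities P(Y=0)+…+P(Y=6) at p = 4/5 gives 511333/1953125.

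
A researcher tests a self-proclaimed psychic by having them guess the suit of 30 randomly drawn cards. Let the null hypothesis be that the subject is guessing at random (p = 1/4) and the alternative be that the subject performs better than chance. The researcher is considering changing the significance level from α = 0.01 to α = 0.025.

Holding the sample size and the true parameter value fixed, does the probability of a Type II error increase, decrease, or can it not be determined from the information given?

It decreases.

A larger α widens the rejection region, so when the alternative is true more outcomes lead to rejection — failing to reject becomes less likely.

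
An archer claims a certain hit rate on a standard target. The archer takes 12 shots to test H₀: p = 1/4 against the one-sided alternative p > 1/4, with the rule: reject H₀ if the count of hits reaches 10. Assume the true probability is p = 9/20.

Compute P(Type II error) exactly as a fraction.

812745962073749/819200000000000

A Type II error is failing to reject when Ha holds: with p = 9/20, β = P(S ≤ 9).
Adding the binomial probabilities P(S=0)+…+P(S=9) at p = 9/20 gives 812745962073749/819200000000000.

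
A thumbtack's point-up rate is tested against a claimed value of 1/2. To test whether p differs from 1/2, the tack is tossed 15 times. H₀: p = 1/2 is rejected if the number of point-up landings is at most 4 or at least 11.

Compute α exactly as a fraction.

α = P(X ≤ 4 or X ≥ 11 | p = 1/2), X ~ Binomial(15, 1/2).
The two tails are symmetric, so α = 2·(1 + 15 + 105 + 455 + 1365)/2^15 = 3882/32768 = 1941/16384.

1941/16384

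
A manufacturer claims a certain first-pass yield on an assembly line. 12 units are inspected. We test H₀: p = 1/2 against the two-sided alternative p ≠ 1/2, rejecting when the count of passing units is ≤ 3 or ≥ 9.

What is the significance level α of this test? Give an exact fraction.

α = P(K ≤ 3 or K ≥ 9 | p = 1/2), K ~ Binomial(12, 1/2).
The two tails are symmetric, so α = 2·(1 + 12 + 66 + 220)/2^12 = 598/4096 = 299/2048.

299/2048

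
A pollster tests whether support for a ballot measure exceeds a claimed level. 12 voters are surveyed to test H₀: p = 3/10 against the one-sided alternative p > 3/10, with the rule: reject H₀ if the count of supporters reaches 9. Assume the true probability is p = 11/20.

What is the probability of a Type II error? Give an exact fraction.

709043757719553/819200000000000

A Type II error is failing to reject when Ha holds: with p = 11/20, β = P(X ≤ 8).
Summing C(12,j)·(11/20)^j·(9/20)^{12-j} for j = 0..8 gives 709043757719553/819200000000000.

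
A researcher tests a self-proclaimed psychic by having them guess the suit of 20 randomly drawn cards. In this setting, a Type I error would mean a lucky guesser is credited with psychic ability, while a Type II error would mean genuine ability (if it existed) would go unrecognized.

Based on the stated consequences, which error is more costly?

Type I error

The Type I consequence (a lucky guesser is credited with psychic ability) is more severe than the Type II consequence (genuine ability (if it existed) would go unrecognized).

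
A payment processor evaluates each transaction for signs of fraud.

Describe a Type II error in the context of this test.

A Type II error would mean concluding that the transaction is legitimate (or at least failing to establish that the transaction is fraudulent) when in fact the transaction is fraudulent.

With the conventional null hypothesis that the transaction is legitimate:
A Type II error is failing to reject H₀ when H₀ is false.
Here that means approving the transaction when actually the transaction is fraudulent.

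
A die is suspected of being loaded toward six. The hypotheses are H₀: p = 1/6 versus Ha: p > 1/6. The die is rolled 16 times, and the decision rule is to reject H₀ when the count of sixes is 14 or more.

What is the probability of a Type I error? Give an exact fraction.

α = P(reject H₀ | H₀ true) = P(X ≥ 14 | p = 1/6), with X ~ Binomial(16, 1/6).
Summing C(16,j)(1/6)^j(5/6)^{16−j} for j = 14,…,16 gives 1027/940369969152.

1027/940369969152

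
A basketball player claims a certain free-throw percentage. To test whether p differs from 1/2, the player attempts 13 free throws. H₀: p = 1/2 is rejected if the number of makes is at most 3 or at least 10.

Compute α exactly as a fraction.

α = P(S ≤ 3 or S ≥ 10 | p = 1/2), S ~ Binomial(13, 1/2).
The two tails are symmetric, so α = 2·(1 + 13 + 78 + 286)/2^13 = 756/8192 = 189/2048.

189/2048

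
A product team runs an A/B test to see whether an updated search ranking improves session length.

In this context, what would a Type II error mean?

A Type II error would mean concluding that the new design has no effect on session length (or at least failing to establish that the new design increases session length) when in fact the new design increases session length.

With the conventional null hypothesis that the new design has no effect on session length:
A Type II error is failing to reject H₀ when H₀ is false.
Here that means keeping the current design when actually the new design increases session length.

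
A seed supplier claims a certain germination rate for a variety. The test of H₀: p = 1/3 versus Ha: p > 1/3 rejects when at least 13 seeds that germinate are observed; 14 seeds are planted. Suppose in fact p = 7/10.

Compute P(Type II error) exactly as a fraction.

β = P(fail to reject H₀ | Ha true) = P(K ≤ 12 | p = 7/10), K ~ Binomial(14, 7/10).
Equivalently, β = 1 − P(K ≥ 13) = 95252438490057/100000000000000.

95252438490057/100000000000000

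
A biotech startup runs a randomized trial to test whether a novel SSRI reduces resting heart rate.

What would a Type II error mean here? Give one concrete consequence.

With the conventional null hypothesis that the drug has no effect on resting heart rate:
A Type II error is failing to reject H₀ when H₀ is false.
Here that means concluding there is insufficient evidence that the drug works when actually the drug reduces resting heart rate.

A Type II error would mean concluding that the drug has no effect on resting heart rate (or at least failing to establish that the drug reduces resting heart rate) when in fact the drug reduces resting heart rate. Consequence: an effective treatment is shelved and never reaches patients who would benefit.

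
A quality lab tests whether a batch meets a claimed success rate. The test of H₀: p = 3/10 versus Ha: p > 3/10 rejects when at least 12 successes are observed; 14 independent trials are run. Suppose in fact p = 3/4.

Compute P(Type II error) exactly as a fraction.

96485417/134217728

β = P(fail to reject H₀ | Ha true) = P(Y ≤ 11 | p = 3/4), Y ~ Binomial(14, 3/4).
Equivalently, β = 1 − P(Y ≥ 12) = 96485417/134217728.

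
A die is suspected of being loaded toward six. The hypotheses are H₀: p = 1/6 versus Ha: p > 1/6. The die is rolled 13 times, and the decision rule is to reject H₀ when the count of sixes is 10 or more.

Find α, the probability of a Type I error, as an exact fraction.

The Type I error probability is α = P(X ≥ 10) computed under H₀, where X ~ Binomial(13, 1/6).
Summing C(13,j)(1/6)^j(5/6)^{13−j} for j = 10,…,13 gives 18883/6530347008.

18883/6530347008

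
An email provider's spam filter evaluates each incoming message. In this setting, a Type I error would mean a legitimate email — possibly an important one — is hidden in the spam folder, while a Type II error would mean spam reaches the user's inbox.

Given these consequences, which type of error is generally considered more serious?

The Type I consequence (a legitimate email — possibly an important one — is hidden in the spam folder) is more severe than the Type II consequence (spam reaches the user's inbox).

Type I error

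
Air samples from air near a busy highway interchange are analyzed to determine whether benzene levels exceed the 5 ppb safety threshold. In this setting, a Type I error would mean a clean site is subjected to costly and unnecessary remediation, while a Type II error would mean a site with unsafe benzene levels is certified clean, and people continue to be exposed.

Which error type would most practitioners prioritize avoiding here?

The Type II consequence (a site with unsafe benzene levels is certified clean, and people continue to be exposed) is more severe than the Type I consequence (a clean site is subjected to costly and unnecessary remediation).

Type II error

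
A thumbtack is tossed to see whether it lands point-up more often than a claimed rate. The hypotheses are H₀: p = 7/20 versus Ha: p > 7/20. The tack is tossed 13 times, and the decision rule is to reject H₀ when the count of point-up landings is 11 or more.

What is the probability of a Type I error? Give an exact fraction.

14250593836801/40960000000000000

The Type I error probability is α = P(Y ≥ 11) computed under H₀, where Y ~ Binomial(13, 7/20).
Summing C(13,j)(7/20)^j(13/20)^{13−j} for j = 11,…,13 gives 14250593836801/40960000000000000.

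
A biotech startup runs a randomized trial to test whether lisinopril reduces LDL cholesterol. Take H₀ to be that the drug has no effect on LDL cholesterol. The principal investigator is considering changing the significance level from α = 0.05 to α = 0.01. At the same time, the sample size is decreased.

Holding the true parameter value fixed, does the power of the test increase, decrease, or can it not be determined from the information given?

Tightening α shrinks the rejection region. When Ha holds, fewer sample outcomes clear the stricter threshold, so more fall in the acceptance region. Reducing n widens both sampling distributions, so the test has less ability to distinguish Ha from H₀. Both changes push β in the same direction.
Since power = 1 − β and β increases, power decreases.

It decreases.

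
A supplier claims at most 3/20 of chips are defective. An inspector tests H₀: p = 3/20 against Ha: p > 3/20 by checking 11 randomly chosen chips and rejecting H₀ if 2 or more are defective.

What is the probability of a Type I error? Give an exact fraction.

α = P(reject H₀ | H₀ true) = P(Y ≥ 2 | p = 3/20), Y ~ Binomial(11, 3/20).
α = 1 − P(Y ≤ 1) = 1 − 2015993900449/4096000000000 = 2080006099551/4096000000000.

2080006099551/4096000000000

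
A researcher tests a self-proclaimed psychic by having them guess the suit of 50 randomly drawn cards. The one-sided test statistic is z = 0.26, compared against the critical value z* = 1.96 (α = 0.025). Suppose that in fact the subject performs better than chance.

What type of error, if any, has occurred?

Type II error

The conventional null hypothesis is that the subject is guessing at random (p = 1/4).
Since z = 0.26 ≤ z* = 1.96, H₀ is not rejected.
H₀ is false (actually the subject performs better than chance).
Failing to reject a false H₀ is a Type II error.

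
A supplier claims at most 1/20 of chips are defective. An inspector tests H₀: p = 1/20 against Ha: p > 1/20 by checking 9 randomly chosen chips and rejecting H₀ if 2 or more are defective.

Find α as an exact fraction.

9115058713/128000000000

Under H₀, Y ~ Binomial(9, 1/20); the Type I error rate is P(Y ≥ 2).
Via the complement, α = 1 − Σ_{j=0}^{1} C(9,j)(1/20)^j(19/20)^{9-j} = 9115058713/128000000000.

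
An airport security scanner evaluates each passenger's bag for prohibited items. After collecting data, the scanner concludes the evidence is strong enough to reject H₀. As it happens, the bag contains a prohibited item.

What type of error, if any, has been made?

The conventional null hypothesis here is that the bag contains no prohibited items.
The test rejected a false H₀ — the decision matches the true state.

Neither — the decision is correct.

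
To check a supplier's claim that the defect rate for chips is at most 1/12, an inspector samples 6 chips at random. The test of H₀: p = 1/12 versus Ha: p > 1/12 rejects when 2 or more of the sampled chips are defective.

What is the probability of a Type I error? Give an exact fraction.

248117/2985984

Under H₀, X ~ Binomial(6, 1/12); the Type I error rate is P(X ≥ 2).
Via the complement, α = 1 − Σ_{j=0}^{1} C(6,j)(1/12)^j(11/12)^{6-j} = 248117/2985984.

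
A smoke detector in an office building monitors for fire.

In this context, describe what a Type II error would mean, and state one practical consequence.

With the conventional null hypothesis that there is no fire:
A Type II error is failing to reject H₀ when H₀ is false.
Here that means remaining silent when actually there is a fire.

A Type II error would mean concluding that there is no fire (or at least failing to establish that there is a fire) when in fact there is a fire. Consequence: a real fire goes undetected.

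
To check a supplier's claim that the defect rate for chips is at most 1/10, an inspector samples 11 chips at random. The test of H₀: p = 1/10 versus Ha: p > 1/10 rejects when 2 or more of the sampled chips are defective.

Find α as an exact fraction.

1513215599/5000000000

Under H₀, X ~ Binomial(11, 1/10); the Type I error rate is P(X ≥ 2).
Computing the lower-tail complement: 1 − 3486784401/5000000000 = 1513215599/5000000000.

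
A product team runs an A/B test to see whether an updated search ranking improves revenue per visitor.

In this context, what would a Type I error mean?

With the conventional null hypothesis that the new design has no effect on revenue per visitor:
A Type I error is rejecting H₀ when H₀ is true.
Here that means shipping the new feature to all users when actually the new design has no effect on revenue per visitor.

A Type I error would mean concluding that the new design increases revenue per visitor when in fact the new design has no effect on revenue per visitor.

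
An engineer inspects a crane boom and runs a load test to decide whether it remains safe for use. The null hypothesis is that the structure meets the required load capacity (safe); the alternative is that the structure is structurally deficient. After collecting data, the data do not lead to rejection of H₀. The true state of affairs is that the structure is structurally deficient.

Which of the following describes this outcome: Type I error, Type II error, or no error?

Type II error

H₀ was not rejected, but H₀ is actually false.
Failing to reject a false null hypothesis is a Type II error (false negative).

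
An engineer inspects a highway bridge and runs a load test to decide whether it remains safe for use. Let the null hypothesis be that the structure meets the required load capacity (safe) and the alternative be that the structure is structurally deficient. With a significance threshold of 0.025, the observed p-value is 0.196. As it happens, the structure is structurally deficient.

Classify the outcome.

Since p = 0.196 ≥ α = 0.025, H₀ is not rejected.
H₀ is false (actually the structure is structurally deficient).
Failing to reject a false H₀ is a Type II error.

Type II error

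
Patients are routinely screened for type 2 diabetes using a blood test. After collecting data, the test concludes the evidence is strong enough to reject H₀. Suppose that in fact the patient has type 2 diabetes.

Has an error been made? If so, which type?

Neither — the decision is correct.

The conventional null hypothesis here is that the patient does not have type 2 diabetes.
The test rejected a false H₀ — the decision matches the true state.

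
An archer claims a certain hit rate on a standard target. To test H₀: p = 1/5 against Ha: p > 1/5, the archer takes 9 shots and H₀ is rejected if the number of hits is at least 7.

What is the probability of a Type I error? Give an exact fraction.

613/1953125

Under H₀, K ~ Binomial(9, 1/5), and α = P(K ≥ 7).
Adding the binomial terms for j = 7 through 9 with p = 1/5 yields 613/1953125.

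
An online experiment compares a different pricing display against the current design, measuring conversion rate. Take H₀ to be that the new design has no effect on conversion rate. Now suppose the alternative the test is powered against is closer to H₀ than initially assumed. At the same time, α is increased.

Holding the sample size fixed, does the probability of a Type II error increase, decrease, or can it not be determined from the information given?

Cannot be determined from the information given.

The first change alone would make β increase; the second alone would make β decrease. Which effect dominates depends on the magnitudes, which are not given.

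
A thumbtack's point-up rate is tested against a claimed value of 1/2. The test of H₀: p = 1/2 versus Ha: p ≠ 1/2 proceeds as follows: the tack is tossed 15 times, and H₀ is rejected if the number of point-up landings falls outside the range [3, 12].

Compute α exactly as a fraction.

121/16384

The significance level is the null-hypothesis probability of the rejection region {≤2} ∪ {≥13}.
By symmetry, α = 2·P(S ≤ 2) = 2·(1 + 15 + 105)/32768 = 242/32768 = 121/16384.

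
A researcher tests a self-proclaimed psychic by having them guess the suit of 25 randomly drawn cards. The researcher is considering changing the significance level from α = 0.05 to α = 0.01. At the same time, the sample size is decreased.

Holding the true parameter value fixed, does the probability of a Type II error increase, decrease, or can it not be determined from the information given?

It increases.

Lowering α raises the bar for rejection; under Ha, the test now fails to reject on outcomes it previously would have rejected. Reducing n widens both sampling distributions, so the test has less ability to distinguish Ha from H₀. Both changes push β in the same direction.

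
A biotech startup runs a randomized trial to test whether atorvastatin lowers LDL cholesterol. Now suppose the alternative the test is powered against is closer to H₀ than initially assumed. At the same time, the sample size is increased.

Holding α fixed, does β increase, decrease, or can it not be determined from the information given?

Cannot be determined from the information given.

The first change alone would make β increase; the second alone would make β decrease. Which effect dominates depends on the magnitudes, which are not given.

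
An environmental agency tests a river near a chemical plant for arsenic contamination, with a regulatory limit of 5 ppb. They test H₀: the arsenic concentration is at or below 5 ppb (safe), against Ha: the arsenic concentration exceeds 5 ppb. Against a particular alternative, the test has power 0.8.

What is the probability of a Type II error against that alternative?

0.2

Power = 1 − β, so β = 1 − 0.8 = 0.2.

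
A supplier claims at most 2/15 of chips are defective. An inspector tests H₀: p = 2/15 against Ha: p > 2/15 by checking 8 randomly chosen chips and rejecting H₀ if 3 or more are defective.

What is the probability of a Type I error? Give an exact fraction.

Under H₀, X ~ Binomial(8, 2/15); the Type I error rate is P(X ≥ 3).
α = 1 − P(X ≤ 2) = 1 − 786769867/854296875 = 67527008/854296875.

67527008/854296875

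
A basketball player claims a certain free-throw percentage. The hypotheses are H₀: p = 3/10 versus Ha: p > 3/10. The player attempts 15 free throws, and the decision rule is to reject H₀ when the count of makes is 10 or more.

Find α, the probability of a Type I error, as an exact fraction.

913130252109/250000000000000

The Type I error probability is α = P(S ≥ 10) computed under H₀, where S ~ Binomial(15, 3/10).
Summing C(15,j)(3/10)^j(7/10)^{15−j} for j = 10,…,15 gives 913130252109/250000000000000.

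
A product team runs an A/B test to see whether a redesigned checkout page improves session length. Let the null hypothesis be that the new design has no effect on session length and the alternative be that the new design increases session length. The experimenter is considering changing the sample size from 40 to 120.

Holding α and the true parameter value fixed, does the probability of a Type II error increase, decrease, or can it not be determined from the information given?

A larger sample reduces the standard error, pulling the sampling distribution under Ha further from the non-rejection region.

It decreases.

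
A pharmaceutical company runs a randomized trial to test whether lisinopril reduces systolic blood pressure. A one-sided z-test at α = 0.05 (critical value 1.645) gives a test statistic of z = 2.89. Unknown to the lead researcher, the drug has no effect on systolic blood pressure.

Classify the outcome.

Type I error

The conventional null hypothesis is that the drug has no effect on systolic blood pressure.
Since z = 2.89 > z* = 1.645, H₀ is rejected.
H₀ is true (actually the drug has no effect on systolic blood pressure).
Rejecting a true H₀ is a Type I error.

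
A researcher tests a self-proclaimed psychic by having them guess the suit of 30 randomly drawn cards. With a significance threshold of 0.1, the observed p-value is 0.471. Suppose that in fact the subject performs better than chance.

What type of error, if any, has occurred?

Type II error

The conventional null hypothesis is that the subject is guessing at random (p = 1/4).
Since p = 0.471 ≥ α = 0.1, H₀ is not rejected.
H₀ is false (actually the subject performs better than chance).
Failing to reject a false H₀ is a Type II error.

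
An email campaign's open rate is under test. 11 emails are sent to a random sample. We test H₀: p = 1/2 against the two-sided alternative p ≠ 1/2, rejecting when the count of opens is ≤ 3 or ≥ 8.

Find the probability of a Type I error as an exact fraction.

Under H₀, S ~ Binomial(11, 1/2); α is the probability of landing in either tail, P(S ≤ 3) + P(S ≥ 8).
By symmetry, α = 2·P(S ≤ 3) = 2·(1 + 11 + 55 + 165)/2048 = 464/2048 = 29/128.

29/128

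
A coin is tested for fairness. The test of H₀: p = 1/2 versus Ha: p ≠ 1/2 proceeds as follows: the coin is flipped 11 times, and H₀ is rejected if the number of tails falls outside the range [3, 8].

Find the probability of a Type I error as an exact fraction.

67/1024

Under H₀, X ~ Binomial(11, 1/2); α is the probability of landing in either tail, P(X ≤ 2) + P(X ≥ 9).
By symmetry, α = 2·P(X ≤ 2) = 2·(1 + 11 + 55)/2048 = 134/2048 = 67/1024.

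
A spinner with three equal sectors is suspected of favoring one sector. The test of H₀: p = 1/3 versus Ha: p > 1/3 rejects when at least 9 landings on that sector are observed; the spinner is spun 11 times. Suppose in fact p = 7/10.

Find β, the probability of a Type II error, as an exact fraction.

Under the alternative p = 7/10, Y ~ Binomial(11, 7/10); β is the probability the test does not reject, P(Y < 9).
Equivalently, β = 1 − P(Y ≥ 9) = 2749038183/4000000000.

2749038183/4000000000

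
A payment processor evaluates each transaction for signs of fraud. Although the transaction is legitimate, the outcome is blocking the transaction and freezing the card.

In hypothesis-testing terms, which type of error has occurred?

The null hypothesis here is that the transaction is legitimate.
'Blocking the transaction and freezing the card' corresponds to rejecting H₀.
H₀ was rejected but H₀ is true — a Type I error (false positive).

Type I error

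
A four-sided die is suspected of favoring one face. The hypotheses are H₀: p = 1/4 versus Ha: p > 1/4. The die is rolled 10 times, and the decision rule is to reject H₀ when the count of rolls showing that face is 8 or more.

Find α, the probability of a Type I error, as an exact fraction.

109/262144

α = P(reject H₀ | H₀ true) = P(Y ≥ 8 | p = 1/4), with Y ~ Binomial(10, 1/4).
Adding the binomial terms for j = 8 through 10 with p = 1/4 yields 109/262144.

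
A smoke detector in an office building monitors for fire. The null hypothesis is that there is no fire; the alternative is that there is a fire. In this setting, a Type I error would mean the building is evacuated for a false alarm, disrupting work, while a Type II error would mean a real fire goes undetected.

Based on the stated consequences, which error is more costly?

The Type II consequence (a real fire goes undetected) is more severe than the Type I consequence (the building is evacuated for a false alarm, disrupting work).

Type II error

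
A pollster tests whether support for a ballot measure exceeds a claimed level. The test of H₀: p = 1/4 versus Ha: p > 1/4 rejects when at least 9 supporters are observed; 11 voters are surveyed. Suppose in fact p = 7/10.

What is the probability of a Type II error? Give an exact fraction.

Under the alternative p = 7/10, S ~ Binomial(11, 7/10); β is the probability the test does not reject, P(S < 9).
Summing C(11,j)·(7/10)^j·(3/10)^{11-j} for j = 0..8 gives 2749038183/4000000000.

2749038183/4000000000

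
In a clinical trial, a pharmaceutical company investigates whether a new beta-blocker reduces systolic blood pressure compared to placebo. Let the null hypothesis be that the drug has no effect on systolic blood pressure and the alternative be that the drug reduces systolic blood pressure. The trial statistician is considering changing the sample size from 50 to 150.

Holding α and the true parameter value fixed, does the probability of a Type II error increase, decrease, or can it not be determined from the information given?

It decreases.

A larger sample reduces the standard error, pulling the sampling distribution under Ha further from the non-rejection region.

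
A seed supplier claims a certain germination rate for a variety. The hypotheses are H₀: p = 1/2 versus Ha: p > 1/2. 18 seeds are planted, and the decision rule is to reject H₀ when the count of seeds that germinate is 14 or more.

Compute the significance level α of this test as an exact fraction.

253/16384

Under H₀, Y ~ Binomial(18, 1/2), and α = P(Y ≥ 14).
Summing the upper tail: (3060 + 816 + 153 + 18 + 1) / 2^18 = 4048/262144 = 253/16384.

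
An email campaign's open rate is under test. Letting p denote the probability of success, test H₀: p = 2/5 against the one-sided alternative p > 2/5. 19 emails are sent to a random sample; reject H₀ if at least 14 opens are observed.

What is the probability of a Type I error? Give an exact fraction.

58514210816/19073486328125

α = P(reject H₀ | H₀ true) = P(Y ≥ 14 | p = 2/5), with Y ~ Binomial(19, 2/5).
P(Y ≥ 14) = Σ_{j=14}^{19} C(19,j)·(2/5)^j·(3/5)^{19-j} = 58514210816/19073486328125.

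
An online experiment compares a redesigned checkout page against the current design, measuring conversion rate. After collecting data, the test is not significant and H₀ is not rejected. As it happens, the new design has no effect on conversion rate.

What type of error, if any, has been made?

The conventional null hypothesis here is that the new design has no effect on conversion rate.
The test retained a true H₀ — the decision matches the true state.

No error (correct decision).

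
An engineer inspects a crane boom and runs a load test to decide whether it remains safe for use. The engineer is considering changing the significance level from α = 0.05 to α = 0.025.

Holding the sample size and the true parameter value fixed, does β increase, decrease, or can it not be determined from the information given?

It increases.

A smaller α moves the rejection region further into the tail. With the alternative true, more outcomes now fall outside the rejection region, so failing to reject becomes more likely.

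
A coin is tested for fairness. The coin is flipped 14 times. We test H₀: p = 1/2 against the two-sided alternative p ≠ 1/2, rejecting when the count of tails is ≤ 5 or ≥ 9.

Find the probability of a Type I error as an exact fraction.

3473/8192

α = P(X ≤ 5 or X ≥ 9 | p = 1/2), X ~ Binomial(14, 1/2).
The two tails are symmetric, so α = 2·(1 + 14 + 91 + 364 + 1001 + 2002)/2^14 = 6946/16384 = 3473/8192.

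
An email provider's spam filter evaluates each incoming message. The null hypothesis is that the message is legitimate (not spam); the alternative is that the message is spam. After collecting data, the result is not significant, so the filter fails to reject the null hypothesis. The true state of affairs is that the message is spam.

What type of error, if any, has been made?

H₀ was not rejected, but H₀ is actually false.
Failing to reject a false null hypothesis is a Type II error (false negative).

Type II error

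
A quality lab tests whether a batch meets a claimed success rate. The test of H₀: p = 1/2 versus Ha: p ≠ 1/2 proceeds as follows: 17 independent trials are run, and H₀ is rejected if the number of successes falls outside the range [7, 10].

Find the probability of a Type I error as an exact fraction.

α = P(X ≤ 6 or X ≥ 11 | p = 1/2), X ~ Binomial(17, 1/2).
The two tails are symmetric, so α = 2·(1 + 17 + 136 + 680 + 2380 + 6188 + 12376)/2^17 = 43556/131072 = 10889/32768.

10889/32768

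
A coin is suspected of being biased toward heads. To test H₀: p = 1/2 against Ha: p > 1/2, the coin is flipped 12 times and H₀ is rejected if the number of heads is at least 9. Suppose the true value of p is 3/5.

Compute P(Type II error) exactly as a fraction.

37825328/48828125

A Type II error is failing to reject when Ha holds: with p = 3/5, β = P(K ≤ 8).
Equivalently, β = 1 − P(K ≥ 9) = 37825328/48828125.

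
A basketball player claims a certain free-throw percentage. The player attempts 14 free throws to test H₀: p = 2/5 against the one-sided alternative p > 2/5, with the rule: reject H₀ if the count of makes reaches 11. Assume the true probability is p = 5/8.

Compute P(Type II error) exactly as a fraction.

1830419739927/2199023255552

Under the alternative p = 5/8, S ~ Binomial(14, 5/8); β is the probability the test does not reject, P(S < 11).
Adding the binomial probabilities P(S=0)+…+P(S=10) at p = 5/8 gives 1830419739927/2199023255552.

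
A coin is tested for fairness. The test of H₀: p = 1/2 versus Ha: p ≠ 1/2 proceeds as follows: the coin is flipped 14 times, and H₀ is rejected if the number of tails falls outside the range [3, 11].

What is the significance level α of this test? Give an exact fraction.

The significance level is the null-hypothesis probability of the rejection region {≤2} ∪ {≥12}.
By symmetry, α = 2·P(X ≤ 2) = 2·(1 + 14 + 91)/16384 = 212/16384 = 53/4096.

53/4096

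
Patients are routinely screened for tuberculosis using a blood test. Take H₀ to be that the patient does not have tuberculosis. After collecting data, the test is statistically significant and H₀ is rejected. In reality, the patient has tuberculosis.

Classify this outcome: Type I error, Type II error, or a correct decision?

The test rejected a false H₀ — the decision matches the true state.

Neither — the decision is correct.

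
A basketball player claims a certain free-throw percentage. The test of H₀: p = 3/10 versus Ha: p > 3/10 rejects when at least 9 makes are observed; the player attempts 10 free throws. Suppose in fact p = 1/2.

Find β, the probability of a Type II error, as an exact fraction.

β = P(fail to reject H₀ | Ha true) = P(S ≤ 8 | p = 1/2), S ~ Binomial(10, 1/2).
Summing C(10,j)·(1/2)^j·(1/2)^{10-j} for j = 0..8 gives 1013/1024.

1013/1024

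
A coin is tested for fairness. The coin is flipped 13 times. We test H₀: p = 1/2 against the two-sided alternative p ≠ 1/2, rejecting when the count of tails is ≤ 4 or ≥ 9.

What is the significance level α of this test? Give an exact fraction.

The significance level is the null-hypothesis probability of the rejection region {≤4} ∪ {≥9}.
By symmetry, α = 2·P(S ≤ 4) = 2·(1 + 13 + 78 + 286 + 715)/8192 = 2186/8192 = 1093/4096.

1093/4096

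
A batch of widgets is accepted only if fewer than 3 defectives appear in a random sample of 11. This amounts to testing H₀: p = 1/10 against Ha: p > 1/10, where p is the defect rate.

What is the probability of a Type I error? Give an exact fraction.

The significance level is the probability, assuming p = 1/10, of seeing 3 or more defectives in 11 draws.
Via the complement, α = 1 − Σ_{j=0}^{2} C(11,j)(1/10)^j(9/10)^{11-j} = 1791237017/20000000000.

1791237017/20000000000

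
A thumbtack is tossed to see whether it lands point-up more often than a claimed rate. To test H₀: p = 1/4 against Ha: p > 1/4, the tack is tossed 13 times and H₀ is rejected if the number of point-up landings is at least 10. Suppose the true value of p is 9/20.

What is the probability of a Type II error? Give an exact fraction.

Under the alternative p = 9/20, X ~ Binomial(13, 9/20); β is the probability the test does not reject, P(X < 10).
Equivalently, β = 1 − P(X ≥ 10) = 501584974994213/512000000000000.

501584974994213/512000000000000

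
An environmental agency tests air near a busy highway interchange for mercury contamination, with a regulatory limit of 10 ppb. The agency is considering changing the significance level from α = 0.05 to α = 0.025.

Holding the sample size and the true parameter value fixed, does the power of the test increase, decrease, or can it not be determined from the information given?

It decreases.

Lowering α raises the bar for rejection; under Ha, the test now fails to reject on outcomes it previously would have rejected.
Since power = 1 − β and β increases, power decreases.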